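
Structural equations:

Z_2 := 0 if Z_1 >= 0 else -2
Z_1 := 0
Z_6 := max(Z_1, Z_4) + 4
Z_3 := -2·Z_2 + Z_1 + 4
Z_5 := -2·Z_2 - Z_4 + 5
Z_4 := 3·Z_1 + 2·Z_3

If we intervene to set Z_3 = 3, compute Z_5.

-1

do(Z_3=3) replaces the equation Z_3 := -2·Z_2 + Z_1 + 4 with the constant Z_3 = 3.
Z_2 = 0 if Z_1 >= 0 else -2  [with Z_1=0]  = 0
Z_4 = 3·Z_1 + 2·Z_3  [with Z_1=0, Z_3=3]  = 6
Z_5 = -2·Z_2 - Z_4 + 5  [with Z_2=0, Z_4=6]  = -1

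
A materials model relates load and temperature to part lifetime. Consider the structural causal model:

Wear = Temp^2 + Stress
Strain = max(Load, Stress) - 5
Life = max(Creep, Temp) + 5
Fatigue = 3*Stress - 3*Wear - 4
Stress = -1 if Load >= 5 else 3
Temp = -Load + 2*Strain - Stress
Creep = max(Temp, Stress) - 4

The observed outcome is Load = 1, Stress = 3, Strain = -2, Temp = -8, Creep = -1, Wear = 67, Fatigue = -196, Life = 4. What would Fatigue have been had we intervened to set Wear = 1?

2

Intervening sets Wear = 1 and removes its equation (Wear = Temp^2 + Stress).
Stress = -1 if Load >= 5 else 3  [with Load=1]  = 3
Fatigue = 3*Stress - 3*Wear - 4  [with Stress=3, Wear=1]  = 2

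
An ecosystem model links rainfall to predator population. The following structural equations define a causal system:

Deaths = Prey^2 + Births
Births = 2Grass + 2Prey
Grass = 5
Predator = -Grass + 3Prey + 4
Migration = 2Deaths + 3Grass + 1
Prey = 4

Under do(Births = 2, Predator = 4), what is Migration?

52

The joint intervention fixes Births = 2, Predator = 4, removing each variable's own equation.
Deaths = Prey^2 + Births  [with Prey=4, Births=2]  = 18
Migration = 2Deaths + 3Grass + 1  [with Deaths=18, Grass=5]  = 52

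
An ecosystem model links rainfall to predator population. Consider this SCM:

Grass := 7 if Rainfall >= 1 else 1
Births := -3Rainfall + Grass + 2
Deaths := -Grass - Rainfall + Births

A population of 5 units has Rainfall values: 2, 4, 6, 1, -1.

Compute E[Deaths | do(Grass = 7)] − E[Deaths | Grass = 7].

Every unit gets Grass=7 under the intervention. Deaths values become -6, -14, -22, -2, 6; E[Deaths|do(Grass=7)] = -7.6.
E[Deaths|Grass=7] averages over only the 4 units with Grass=7 (Rainfall = 2, 4, 6, 1): Deaths = -6, -14, -22, -2, mean -11.
Difference = -7.6 − (-11) = 3.4.

3.4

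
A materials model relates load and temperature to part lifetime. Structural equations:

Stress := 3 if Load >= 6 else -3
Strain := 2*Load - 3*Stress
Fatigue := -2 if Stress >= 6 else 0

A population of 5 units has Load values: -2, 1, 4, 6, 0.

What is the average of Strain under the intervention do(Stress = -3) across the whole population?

Every unit gets Stress=-3 under the intervention. Strain values become 5, 11, 17, 21, 9; E[Strain|do(Stress=-3)] = 12.6.

12.6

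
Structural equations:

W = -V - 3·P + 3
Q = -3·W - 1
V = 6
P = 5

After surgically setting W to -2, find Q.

5

The intervention breaks the incoming arrows to W: W = -V - 3·P + 3 no longer applies, and W = -2.
Q = -3·W - 1  [with W=-2]  = 5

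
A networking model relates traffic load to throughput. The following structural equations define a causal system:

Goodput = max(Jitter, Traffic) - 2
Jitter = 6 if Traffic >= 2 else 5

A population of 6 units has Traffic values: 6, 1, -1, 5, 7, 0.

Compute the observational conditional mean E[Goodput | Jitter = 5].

3

Conditioning on Jitter=5 selects the 3 unit(s) with Traffic ∈ {1, -1, 0}. Their Goodput values: 3, 3, 3. Mean = 3.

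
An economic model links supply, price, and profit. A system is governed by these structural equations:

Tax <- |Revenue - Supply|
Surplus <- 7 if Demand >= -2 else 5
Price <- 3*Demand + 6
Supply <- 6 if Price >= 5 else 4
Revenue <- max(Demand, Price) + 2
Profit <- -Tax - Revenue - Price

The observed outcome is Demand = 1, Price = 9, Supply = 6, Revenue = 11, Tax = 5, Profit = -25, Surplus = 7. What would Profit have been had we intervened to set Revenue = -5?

Under do(Revenue=-5), the mechanism Revenue <- max(Demand, Price) + 2 is discarded; Revenue is fixed at -5.
Price = 3*Demand + 6  [with Demand=1]  = 9
Supply = 6 if Price >= 5 else 4  [with Price=9]  = 6
Tax = |Revenue - Supply|  [with Revenue=-5, Supply=6]  = 11
Profit = -Tax - Revenue - Price  [with Tax=11, Revenue=-5, Price=9]  = -15

-15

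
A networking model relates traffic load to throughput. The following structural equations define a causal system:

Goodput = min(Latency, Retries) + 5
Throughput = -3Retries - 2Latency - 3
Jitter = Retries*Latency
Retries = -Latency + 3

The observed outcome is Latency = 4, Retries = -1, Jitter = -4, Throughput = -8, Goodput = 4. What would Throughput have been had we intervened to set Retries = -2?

-5

Under do(Retries=-2), the mechanism Retries = -Latency + 3 is discarded; Retries is fixed at -2.
Throughput = -3Retries - 2Latency - 3  [with Retries=-2, Latency=4]  = -5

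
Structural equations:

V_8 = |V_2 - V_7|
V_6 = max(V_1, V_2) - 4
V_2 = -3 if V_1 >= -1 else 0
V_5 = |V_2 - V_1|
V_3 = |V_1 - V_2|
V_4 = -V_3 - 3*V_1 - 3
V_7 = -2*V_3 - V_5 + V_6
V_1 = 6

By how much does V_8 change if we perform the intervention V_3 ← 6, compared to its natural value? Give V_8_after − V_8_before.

-6

The intervention breaks the incoming arrows to V_3: V_3 = |V_1 - V_2| no longer applies, and V_3 = 6.
V_2 = -3 if V_1 >= -1 else 0  [with V_1=6]  = -3
V_5 = |V_2 - V_1|  [with V_2=-3, V_1=6]  = 9
V_6 = max(V_1, V_2) - 4  [with V_1=6, V_2=-3]  = 2
V_7 = -2*V_3 - V_5 + V_6  [with V_3=6, V_5=9, V_6=2]  = -19
V_8 = |V_2 - V_7|  [with V_2=-3, V_7=-19]  = 16
Without intervention: V_2 = -3 if V_1 >= -1 else 0  [with V_1=6]  = -3; V_3 = |V_1 - V_2|  [with V_1=6, V_2=-3]  = 9; V_5 = |V_2 - V_1|  [with V_2=-3, V_1=6]  = 9; V_6 = max(V_1, V_2) - 4  [with V_1=6, V_2=-3]  = 2; V_7 = -2*V_3 - V_5 + V_6  [with V_3=9, V_5=9, V_6=2]  = -25; V_8 = |V_2 - V_7|  [with V_2=-3, V_7=-25]  = 22.
Change = 16 − 22 = -6.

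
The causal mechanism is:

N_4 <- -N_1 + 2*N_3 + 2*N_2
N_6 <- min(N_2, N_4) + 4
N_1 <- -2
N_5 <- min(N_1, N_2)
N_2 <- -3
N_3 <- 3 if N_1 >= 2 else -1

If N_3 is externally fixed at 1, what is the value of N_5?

do(N_3=1) replaces the equation N_3 <- 3 if N_1 >= 2 else -1 with the constant N_3 = 1.
N_5 is not downstream of the intervention, so its value is determined by the original equations.
N_5 = min(N_1, N_2)  [with N_1=-2, N_2=-3]  = -3

-3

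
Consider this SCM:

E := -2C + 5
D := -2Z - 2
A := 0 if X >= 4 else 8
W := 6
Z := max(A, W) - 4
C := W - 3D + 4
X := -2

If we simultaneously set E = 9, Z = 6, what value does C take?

Setting E = 9, Z = 6 by intervention discards those variables' equations.
D = -2Z - 2  [with Z=6]  = -14
C = W - 3D + 4  [with W=6, D=-14]  = 52

52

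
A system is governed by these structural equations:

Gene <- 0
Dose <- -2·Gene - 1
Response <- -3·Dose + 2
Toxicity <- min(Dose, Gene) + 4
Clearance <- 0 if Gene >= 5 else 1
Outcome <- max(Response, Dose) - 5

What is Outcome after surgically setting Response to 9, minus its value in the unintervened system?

4

The intervention breaks the incoming arrows to Response: Response <- -3·Dose + 2 no longer applies, and Response = 9.
Dose = -2·Gene - 1  [with Gene=0]  = -1
Outcome = max(Response, Dose) - 5  [with Response=9, Dose=-1]  = 4
Without intervention: Dose = -2·Gene - 1  [with Gene=0]  = -1; Response = -3·Dose + 2  [with Dose=-1]  = 5; Outcome = max(Response, Dose) - 5  [with Response=5, Dose=-1]  = 0.
Change = 4 − 0 = 4.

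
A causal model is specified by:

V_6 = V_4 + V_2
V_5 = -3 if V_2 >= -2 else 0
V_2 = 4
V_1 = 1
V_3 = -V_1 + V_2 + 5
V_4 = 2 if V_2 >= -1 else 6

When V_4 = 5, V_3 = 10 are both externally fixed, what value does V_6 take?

9

The joint intervention fixes V_4 = 5, V_3 = 10, removing each variable's own equation.
V_6 = V_4 + V_2  [with V_4=5, V_2=4]  = 9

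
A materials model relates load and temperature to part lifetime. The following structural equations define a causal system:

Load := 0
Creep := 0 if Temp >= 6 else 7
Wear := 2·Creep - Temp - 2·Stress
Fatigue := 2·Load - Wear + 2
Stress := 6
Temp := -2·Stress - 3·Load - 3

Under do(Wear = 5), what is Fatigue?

-3

The intervention breaks the incoming arrows to Wear: Wear := 2·Creep - Temp - 2·Stress no longer applies, and Wear = 5.
Fatigue = 2·Load - Wear + 2  [with Load=0, Wear=5]  = -3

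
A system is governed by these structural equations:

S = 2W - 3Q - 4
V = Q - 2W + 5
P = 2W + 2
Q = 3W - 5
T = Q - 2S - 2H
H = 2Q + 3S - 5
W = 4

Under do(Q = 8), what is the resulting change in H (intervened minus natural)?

Under do(Q=8), the mechanism Q = 3W - 5 is discarded; Q is fixed at 8.
S = 2W - 3Q - 4  [with W=4, Q=8]  = -20
H = 2Q + 3S - 5  [with Q=8, S=-20]  = -49
Without intervention: Q = 3W - 5  [with W=4]  = 7; S = 2W - 3Q - 4  [with W=4, Q=7]  = -17; H = 2Q + 3S - 5  [with Q=7, S=-17]  = -42.
Change = -49 − (-42) = -7.

-7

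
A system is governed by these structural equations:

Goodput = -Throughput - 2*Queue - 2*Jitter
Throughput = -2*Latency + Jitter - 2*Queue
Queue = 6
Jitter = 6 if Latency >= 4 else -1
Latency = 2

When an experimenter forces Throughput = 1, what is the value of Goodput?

Intervening sets Throughput = 1 and removes its equation (Throughput = -2*Latency + Jitter - 2*Queue).
Jitter = 6 if Latency >= 4 else -1  [with Latency=2]  = -1
Goodput = -Throughput - 2*Queue - 2*Jitter  [with Throughput=1, Queue=6, Jitter=-1]  = -11

-11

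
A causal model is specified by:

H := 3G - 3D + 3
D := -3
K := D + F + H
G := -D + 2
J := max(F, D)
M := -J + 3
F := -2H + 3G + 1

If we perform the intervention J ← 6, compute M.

Intervening sets J = 6 and removes its equation (J := max(F, D)).
M = -J + 3  [with J=6]  = -3

-3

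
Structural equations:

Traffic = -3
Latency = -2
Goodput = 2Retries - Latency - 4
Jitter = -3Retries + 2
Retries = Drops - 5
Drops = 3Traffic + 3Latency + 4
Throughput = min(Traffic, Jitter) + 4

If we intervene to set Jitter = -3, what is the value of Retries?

-16

The intervention breaks the incoming arrows to Jitter: Jitter = -3Retries + 2 no longer applies, and Jitter = -3.
Since Retries is not a descendant of the intervened variable, it is unaffected.
Drops = 3Traffic + 3Latency + 4  [with Traffic=-3, Latency=-2]  = -11
Retries = Drops - 5  [with Drops=-11]  = -16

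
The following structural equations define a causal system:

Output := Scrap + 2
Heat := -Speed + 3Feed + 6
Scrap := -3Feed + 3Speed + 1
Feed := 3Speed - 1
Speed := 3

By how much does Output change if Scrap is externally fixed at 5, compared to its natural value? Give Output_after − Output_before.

Intervening sets Scrap = 5 and removes its equation (Scrap := -3Feed + 3Speed + 1).
Output = Scrap + 2  [with Scrap=5]  = 7
Without intervention: Feed = 3Speed - 1  [with Speed=3]  = 8; Scrap = -3Feed + 3Speed + 1  [with Feed=8, Speed=3]  = -14; Output = Scrap + 2  [with Scrap=-14]  = -12.
Change = 7 − (-12) = 19.

19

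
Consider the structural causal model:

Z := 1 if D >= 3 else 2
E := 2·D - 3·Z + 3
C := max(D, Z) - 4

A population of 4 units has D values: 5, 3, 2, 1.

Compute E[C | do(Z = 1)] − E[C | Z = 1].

The intervention sets Z=1 in all 4 units regardless of D. Recomputing C per unit gives 1, -1, -2, -3; average -1.25.
Observing Z=1 restricts to units where Z's equation naturally yields 1: D ∈ {5, 3}. In that subpopulation C = 1, -1, mean 0.
Difference = -1.25 − 0 = -1.25.

-1.25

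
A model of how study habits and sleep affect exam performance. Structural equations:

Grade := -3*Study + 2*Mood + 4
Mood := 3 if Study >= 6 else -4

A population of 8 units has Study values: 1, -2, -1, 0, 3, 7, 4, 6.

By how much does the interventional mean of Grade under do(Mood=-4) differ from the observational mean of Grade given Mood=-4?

-4.25

do(Mood=-4) breaks Mood's dependence on Study. With Mood=-4 fixed, Grade across the units is -7, 2, -1, -4, -13, -25, -16, -22, mean -10.75.
Conditioning on Mood=-4 selects the 6 unit(s) with Study ∈ {1, -2, -1, 0, 3, 4}. Their Grade values: -7, 2, -1, -4, -13, -16. Mean = -6.5.
Difference = -10.75 − (-6.5) = -4.25.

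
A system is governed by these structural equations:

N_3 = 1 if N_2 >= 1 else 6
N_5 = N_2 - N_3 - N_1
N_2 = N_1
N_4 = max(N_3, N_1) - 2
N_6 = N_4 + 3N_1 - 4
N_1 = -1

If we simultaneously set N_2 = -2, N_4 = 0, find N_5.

Setting N_2 = -2, N_4 = 0 by intervention discards those variables' equations.
N_3 = 1 if N_2 >= 1 else 6  [with N_2=-2]  = 6
N_5 = N_2 - N_3 - N_1  [with N_2=-2, N_3=6, N_1=-1]  = -7

-7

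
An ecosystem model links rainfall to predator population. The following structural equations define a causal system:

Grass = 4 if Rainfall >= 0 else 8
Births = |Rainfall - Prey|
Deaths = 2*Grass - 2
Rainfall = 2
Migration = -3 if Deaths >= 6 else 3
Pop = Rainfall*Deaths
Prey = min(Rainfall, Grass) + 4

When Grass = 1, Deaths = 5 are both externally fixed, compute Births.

The joint intervention fixes Grass = 1, Deaths = 5, removing each variable's own equation.
Prey = min(Rainfall, Grass) + 4  [with Rainfall=2, Grass=1]  = 5
Births = |Rainfall - Prey|  [with Rainfall=2, Prey=5]  = 3

3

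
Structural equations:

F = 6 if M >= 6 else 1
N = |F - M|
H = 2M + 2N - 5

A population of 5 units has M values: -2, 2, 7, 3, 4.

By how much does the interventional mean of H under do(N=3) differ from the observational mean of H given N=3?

do(N=3) breaks N's dependence on M. With N=3 fixed, H across the units is -3, 5, 15, 7, 9, mean 6.6.
Conditioning on N=3 selects the 2 unit(s) with M ∈ {-2, 4}. Their H values: -3, 9. Mean = 3.
Difference = 6.6 − 3 = 3.6.

3.6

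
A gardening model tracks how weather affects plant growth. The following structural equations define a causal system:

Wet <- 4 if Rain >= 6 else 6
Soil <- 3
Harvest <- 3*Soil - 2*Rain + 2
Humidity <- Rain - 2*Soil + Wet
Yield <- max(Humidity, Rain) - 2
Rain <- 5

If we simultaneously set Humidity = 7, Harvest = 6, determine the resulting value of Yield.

5

Setting Humidity = 7, Harvest = 6 by intervention discards those variables' equations.
Yield = max(Humidity, Rain) - 2  [with Humidity=7, Rain=5]  = 5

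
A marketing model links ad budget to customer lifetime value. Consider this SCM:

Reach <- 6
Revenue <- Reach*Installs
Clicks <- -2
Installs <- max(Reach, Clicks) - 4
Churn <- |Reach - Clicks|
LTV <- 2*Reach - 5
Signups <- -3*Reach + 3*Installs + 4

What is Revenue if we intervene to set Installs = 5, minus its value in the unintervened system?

18

The intervention breaks the incoming arrows to Installs: Installs <- max(Reach, Clicks) - 4 no longer applies, and Installs = 5.
Revenue = Reach*Installs  [with Reach=6, Installs=5]  = 30
Without intervention: Installs = max(Reach, Clicks) - 4  [with Reach=6, Clicks=-2]  = 2; Revenue = Reach*Installs  [with Reach=6, Installs=2]  = 12.
Change = 30 − 12 = 18.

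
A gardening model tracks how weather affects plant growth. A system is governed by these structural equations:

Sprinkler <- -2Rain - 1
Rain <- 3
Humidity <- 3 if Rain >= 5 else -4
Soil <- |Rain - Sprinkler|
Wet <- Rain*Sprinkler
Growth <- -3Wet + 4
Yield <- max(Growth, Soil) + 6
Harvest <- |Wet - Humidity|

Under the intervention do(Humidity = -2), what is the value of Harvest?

19

Intervening sets Humidity = -2 and removes its equation (Humidity <- 3 if Rain >= 5 else -4).
Sprinkler = -2Rain - 1  [with Rain=3]  = -7
Wet = Rain*Sprinkler  [with Rain=3, Sprinkler=-7]  = -21
Harvest = |Wet - Humidity|  [with Wet=-21, Humidity=-2]  = 19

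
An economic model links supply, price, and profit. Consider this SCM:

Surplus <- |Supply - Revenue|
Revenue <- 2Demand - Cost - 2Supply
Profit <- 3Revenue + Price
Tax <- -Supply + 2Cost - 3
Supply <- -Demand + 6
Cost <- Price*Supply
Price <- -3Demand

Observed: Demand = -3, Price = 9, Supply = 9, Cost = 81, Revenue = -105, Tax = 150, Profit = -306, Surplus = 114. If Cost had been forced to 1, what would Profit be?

The intervention breaks the incoming arrows to Cost: Cost <- Price*Supply no longer applies, and Cost = 1.
Price = -3Demand  [with Demand=-3]  = 9
Supply = -Demand + 6  [with Demand=-3]  = 9
Revenue = 2Demand - Cost - 2Supply  [with Demand=-3, Cost=1, Supply=9]  = -25
Profit = 3Revenue + Price  [with Revenue=-25, Price=9]  = -66

-66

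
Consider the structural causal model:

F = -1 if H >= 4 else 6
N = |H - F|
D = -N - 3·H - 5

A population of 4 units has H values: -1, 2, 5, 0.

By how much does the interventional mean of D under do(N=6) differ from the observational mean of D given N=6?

3

do(N=6) breaks N's dependence on H. With N=6 fixed, D across the units is -8, -17, -26, -11, mean -15.5.
Observing N=6 restricts to units where N's equation naturally yields 6: H ∈ {5, 0}. In that subpopulation D = -26, -11, mean -18.5.
Difference = -15.5 − (-18.5) = 3.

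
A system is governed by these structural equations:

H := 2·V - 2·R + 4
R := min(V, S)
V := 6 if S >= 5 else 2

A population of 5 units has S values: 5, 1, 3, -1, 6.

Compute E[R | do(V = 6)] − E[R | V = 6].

Under do(V=6), V's equation is replaced by V=6 for every unit. Per-unit R: 5, 1, 3, -1, 6. Mean = 2.8.
E[R|V=6] averages over only the 2 units with V=6 (S = 5, 6): R = 5, 6, mean 5.5.
Difference = 2.8 − 5.5 = -2.7.

-2.7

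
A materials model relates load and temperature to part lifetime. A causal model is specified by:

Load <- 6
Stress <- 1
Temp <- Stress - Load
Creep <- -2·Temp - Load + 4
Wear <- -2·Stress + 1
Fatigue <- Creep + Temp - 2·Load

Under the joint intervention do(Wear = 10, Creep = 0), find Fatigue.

Setting Wear = 10, Creep = 0 by intervention discards those variables' equations.
Temp = Stress - Load  [with Stress=1, Load=6]  = -5
Fatigue = Creep + Temp - 2·Load  [with Creep=0, Temp=-5, Load=6]  = -17

-17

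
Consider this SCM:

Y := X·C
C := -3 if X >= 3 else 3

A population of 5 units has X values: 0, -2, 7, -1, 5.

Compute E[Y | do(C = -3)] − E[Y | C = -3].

12.6

The intervention sets C=-3 in all 5 units regardless of X. Recomputing Y per unit gives 0, 6, -21, 3, -15; average -5.4.
Conditioning on C=-3 selects the 2 unit(s) with X ∈ {7, 5}. Their Y values: -21, -15. Mean = -18.
Difference = -5.4 − (-18) = 12.6.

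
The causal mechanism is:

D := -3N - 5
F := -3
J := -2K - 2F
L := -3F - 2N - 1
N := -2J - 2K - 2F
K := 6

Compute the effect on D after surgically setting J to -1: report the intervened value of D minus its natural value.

30

do(J=-1) replaces the equation J := -2K - 2F with the constant J = -1.
N = -2J - 2K - 2F  [with J=-1, K=6, F=-3]  = -4
D = -3N - 5  [with N=-4]  = 7
Without intervention: J = -2K - 2F  [with K=6, F=-3]  = -6; N = -2J - 2K - 2F  [with J=-6, K=6, F=-3]  = 6; D = -3N - 5  [with N=6]  = -23.
Change = 7 − (-23) = 30.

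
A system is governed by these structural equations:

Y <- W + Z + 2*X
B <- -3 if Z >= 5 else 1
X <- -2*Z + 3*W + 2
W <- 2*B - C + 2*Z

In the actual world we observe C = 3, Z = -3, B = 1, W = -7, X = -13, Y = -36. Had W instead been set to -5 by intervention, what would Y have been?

Under do(W=-5), the mechanism W <- 2*B - C + 2*Z is discarded; W is fixed at -5.
X = -2*Z + 3*W + 2  [with Z=-3, W=-5]  = -7
Y = W + Z + 2*X  [with W=-5, Z=-3, X=-7]  = -22

-22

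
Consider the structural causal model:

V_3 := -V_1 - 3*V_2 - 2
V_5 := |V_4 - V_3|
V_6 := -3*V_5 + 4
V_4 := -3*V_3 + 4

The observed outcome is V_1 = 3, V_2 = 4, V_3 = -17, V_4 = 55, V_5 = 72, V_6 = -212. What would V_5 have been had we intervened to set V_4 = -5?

Intervening sets V_4 = -5 and removes its equation (V_4 := -3*V_3 + 4).
V_3 = -V_1 - 3*V_2 - 2  [with V_1=3, V_2=4]  = -17
V_5 = |V_4 - V_3|  [with V_4=-5, V_3=-17]  = 12

12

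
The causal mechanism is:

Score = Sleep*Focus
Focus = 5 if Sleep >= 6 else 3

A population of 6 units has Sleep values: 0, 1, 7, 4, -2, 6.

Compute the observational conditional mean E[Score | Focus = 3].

E[Score|Focus=3] averages over only the 4 units with Focus=3 (Sleep = 0, 1, 4, -2): Score = 0, 3, 12, -6, mean 2.25.

2.25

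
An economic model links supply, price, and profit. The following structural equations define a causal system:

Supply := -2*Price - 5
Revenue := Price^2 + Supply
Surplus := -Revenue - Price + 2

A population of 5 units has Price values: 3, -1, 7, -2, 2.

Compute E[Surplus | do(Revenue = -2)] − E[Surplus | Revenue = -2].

-0.8

do(Revenue=-2) breaks Revenue's dependence on Price. With Revenue=-2 fixed, Surplus across the units is 1, 5, -3, 6, 2, mean 2.2.
E[Surplus|Revenue=-2] averages over only the 2 units with Revenue=-2 (Price = 3, -1): Surplus = 1, 5, mean 3.
Difference = 2.2 − 3 = -0.8.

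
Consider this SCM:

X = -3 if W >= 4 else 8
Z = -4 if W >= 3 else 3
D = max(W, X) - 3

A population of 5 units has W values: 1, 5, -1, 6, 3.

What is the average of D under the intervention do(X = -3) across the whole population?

The intervention sets X=-3 in all 5 units regardless of W. Recomputing D per unit gives -2, 2, -4, 3, 0; average -0.2.

-0.2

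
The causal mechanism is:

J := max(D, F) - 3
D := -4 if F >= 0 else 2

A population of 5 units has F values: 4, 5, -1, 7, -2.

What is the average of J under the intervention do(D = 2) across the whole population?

The intervention sets D=2 in all 5 units regardless of F. Recomputing J per unit gives 1, 2, -1, 4, -1; average 1.

1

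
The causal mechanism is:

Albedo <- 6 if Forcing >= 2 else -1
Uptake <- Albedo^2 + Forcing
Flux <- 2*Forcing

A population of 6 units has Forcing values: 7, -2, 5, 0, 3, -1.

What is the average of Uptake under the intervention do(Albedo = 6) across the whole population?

The intervention sets Albedo=6 in all 6 units regardless of Forcing. Recomputing Uptake per unit gives 43, 34, 41, 36, 39, 35; average 38.

38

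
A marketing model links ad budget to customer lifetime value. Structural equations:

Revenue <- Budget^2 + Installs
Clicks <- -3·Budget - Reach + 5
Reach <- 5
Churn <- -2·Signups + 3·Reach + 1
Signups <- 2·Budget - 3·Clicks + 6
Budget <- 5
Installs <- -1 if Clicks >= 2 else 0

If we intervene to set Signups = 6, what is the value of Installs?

The intervention breaks the incoming arrows to Signups: Signups <- 2·Budget - 3·Clicks + 6 no longer applies, and Signups = 6.
Since Installs is not a descendant of the intervened variable, it is unaffected.
Clicks = -3·Budget - Reach + 5  [with Budget=5, Reach=5]  = -15
Installs = -1 if Clicks >= 2 else 0  [with Clicks=-15]  = 0

0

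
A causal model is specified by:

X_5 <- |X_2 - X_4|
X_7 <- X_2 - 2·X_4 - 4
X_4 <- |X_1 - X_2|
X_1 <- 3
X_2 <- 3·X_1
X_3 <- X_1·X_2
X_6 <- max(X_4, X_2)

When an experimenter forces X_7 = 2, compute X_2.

Under do(X_7=2), the mechanism X_7 <- X_2 - 2·X_4 - 4 is discarded; X_7 is fixed at 2.
X_2 is not downstream of the intervention, so its value is determined by the original equations.
X_2 = 3·X_1  [with X_1=3]  = 9

9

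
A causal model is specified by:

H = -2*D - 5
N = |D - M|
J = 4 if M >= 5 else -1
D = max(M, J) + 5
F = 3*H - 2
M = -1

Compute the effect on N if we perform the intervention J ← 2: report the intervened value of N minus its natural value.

3

Under do(J=2), the mechanism J = 4 if M >= 5 else -1 is discarded; J is fixed at 2.
D = max(M, J) + 5  [with M=-1, J=2]  = 7
N = |D - M|  [with D=7, M=-1]  = 8
Without intervention: J = 4 if M >= 5 else -1  [with M=-1]  = -1; D = max(M, J) + 5  [with M=-1, J=-1]  = 4; N = |D - M|  [with D=4, M=-1]  = 5.
Change = 8 − 5 = 3.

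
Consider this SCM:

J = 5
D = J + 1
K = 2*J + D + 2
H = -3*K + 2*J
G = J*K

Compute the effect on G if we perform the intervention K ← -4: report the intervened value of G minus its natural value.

-110

do(K=-4) replaces the equation K = 2*J + D + 2 with the constant K = -4.
G = J*K  [with J=5, K=-4]  = -20
Without intervention: D = J + 1  [with J=5]  = 6; K = 2*J + D + 2  [with J=5, D=6]  = 18; G = J*K  [with J=5, K=18]  = 90.
Change = -20 − 90 = -110.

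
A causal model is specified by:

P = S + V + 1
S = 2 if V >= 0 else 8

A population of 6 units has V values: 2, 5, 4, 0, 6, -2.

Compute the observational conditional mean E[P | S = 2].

6.4

Conditioning on S=2 selects the 5 unit(s) with V ∈ {2, 5, 4, 0, 6}. Their P values: 5, 8, 7, 3, 9. Mean = 6.4.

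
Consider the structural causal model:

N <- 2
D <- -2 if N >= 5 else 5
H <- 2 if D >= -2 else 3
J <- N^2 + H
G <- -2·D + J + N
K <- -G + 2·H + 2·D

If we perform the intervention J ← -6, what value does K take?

Under do(J=-6), the mechanism J <- N^2 + H is discarded; J is fixed at -6.
D = -2 if N >= 5 else 5  [with N=2]  = 5
H = 2 if D >= -2 else 3  [with D=5]  = 2
G = -2·D + J + N  [with D=5, J=-6, N=2]  = -14
K = -G + 2·H + 2·D  [with G=-14, H=2, D=5]  = 28

28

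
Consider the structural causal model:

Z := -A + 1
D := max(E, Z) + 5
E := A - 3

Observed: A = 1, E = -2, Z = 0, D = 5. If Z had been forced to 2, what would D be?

The intervention breaks the incoming arrows to Z: Z := -A + 1 no longer applies, and Z = 2.
E = A - 3  [with A=1]  = -2
D = max(E, Z) + 5  [with E=-2, Z=2]  = 7

7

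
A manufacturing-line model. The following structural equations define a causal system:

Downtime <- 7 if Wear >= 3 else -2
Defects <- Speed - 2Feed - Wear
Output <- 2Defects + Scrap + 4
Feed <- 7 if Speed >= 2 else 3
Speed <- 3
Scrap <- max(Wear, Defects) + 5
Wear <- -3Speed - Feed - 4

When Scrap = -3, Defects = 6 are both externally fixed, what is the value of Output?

13

Setting Scrap = -3, Defects = 6 by intervention discards those variables' equations.
Output = 2Defects + Scrap + 4  [with Defects=6, Scrap=-3]  = 13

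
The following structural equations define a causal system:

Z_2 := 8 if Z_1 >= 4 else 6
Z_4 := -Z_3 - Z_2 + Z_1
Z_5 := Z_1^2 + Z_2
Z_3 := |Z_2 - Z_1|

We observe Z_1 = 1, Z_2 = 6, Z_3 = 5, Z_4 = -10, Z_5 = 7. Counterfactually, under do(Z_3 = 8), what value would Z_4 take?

-13

The intervention breaks the incoming arrows to Z_3: Z_3 := |Z_2 - Z_1| no longer applies, and Z_3 = 8.
Z_2 = 8 if Z_1 >= 4 else 6  [with Z_1=1]  = 6
Z_4 = -Z_3 - Z_2 + Z_1  [with Z_3=8, Z_2=6, Z_1=1]  = -13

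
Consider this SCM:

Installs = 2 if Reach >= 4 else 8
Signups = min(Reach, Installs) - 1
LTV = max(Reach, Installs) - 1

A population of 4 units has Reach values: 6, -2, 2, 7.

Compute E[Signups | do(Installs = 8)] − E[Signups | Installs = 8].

do(Installs=8) breaks Installs's dependence on Reach. With Installs=8 fixed, Signups across the units is 5, -3, 1, 6, mean 2.25.
E[Signups|Installs=8] averages over only the 2 units with Installs=8 (Reach = -2, 2): Signups = -3, 1, mean -1.
Difference = 2.25 − (-1) = 3.25.

3.25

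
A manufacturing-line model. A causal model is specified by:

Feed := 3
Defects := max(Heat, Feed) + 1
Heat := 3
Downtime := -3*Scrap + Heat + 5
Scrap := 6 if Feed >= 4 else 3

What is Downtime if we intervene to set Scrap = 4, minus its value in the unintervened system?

Intervening sets Scrap = 4 and removes its equation (Scrap := 6 if Feed >= 4 else 3).
Downtime = -3*Scrap + Heat + 5  [with Scrap=4, Heat=3]  = -4
Without intervention: Scrap = 6 if Feed >= 4 else 3  [with Feed=3]  = 3; Downtime = -3*Scrap + Heat + 5  [with Scrap=3, Heat=3]  = -1.
Change = -4 − (-1) = -3.

-3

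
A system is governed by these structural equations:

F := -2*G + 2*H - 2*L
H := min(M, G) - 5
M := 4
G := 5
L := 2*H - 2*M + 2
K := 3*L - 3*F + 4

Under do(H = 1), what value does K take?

-8

The intervention breaks the incoming arrows to H: H := min(M, G) - 5 no longer applies, and H = 1.
L = 2*H - 2*M + 2  [with H=1, M=4]  = -4
F = -2*G + 2*H - 2*L  [with G=5, H=1, L=-4]  = 0
K = 3*L - 3*F + 4  [with L=-4, F=0]  = -8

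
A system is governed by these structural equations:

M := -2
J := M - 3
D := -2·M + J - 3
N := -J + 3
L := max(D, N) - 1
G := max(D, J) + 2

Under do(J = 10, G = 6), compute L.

Setting J = 10, G = 6 by intervention discards those variables' equations.
D = -2·M + J - 3  [with M=-2, J=10]  = 11
N = -J + 3  [with J=10]  = -7
L = max(D, N) - 1  [with D=11, N=-7]  = 10

10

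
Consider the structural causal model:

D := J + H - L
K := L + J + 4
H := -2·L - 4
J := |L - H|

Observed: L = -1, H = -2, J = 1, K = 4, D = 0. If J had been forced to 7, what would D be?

6

do(J=7) replaces the equation J := |L - H| with the constant J = 7.
H = -2·L - 4  [with L=-1]  = -2
D = J + H - L  [with J=7, H=-2, L=-1]  = 6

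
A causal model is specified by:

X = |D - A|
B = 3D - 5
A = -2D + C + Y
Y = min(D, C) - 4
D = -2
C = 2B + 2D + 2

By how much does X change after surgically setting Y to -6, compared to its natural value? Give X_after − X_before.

-22

Under do(Y=-6), the mechanism Y = min(D, C) - 4 is discarded; Y is fixed at -6.
B = 3D - 5  [with D=-2]  = -11
C = 2B + 2D + 2  [with B=-11, D=-2]  = -24
A = -2D + C + Y  [with D=-2, C=-24, Y=-6]  = -26
X = |D - A|  [with D=-2, A=-26]  = 24
Without intervention: B = 3D - 5  [with D=-2]  = -11; C = 2B + 2D + 2  [with B=-11, D=-2]  = -24; Y = min(D, C) - 4  [with D=-2, C=-24]  = -28; A = -2D + C + Y  [with D=-2, C=-24, Y=-28]  = -48; X = |D - A|  [with D=-2, A=-48]  = 46.
Change = 24 − 46 = -22.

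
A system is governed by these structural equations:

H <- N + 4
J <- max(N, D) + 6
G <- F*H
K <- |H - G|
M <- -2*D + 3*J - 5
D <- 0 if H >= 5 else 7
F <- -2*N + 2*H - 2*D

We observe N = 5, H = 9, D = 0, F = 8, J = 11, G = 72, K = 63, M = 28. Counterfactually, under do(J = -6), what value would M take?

-23

do(J=-6) replaces the equation J <- max(N, D) + 6 with the constant J = -6.
H = N + 4  [with N=5]  = 9
D = 0 if H >= 5 else 7  [with H=9]  = 0
M = -2*D + 3*J - 5  [with D=0, J=-6]  = -23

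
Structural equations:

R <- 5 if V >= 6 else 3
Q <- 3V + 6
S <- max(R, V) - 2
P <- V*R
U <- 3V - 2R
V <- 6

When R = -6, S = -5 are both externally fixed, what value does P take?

-36

The joint intervention fixes R = -6, S = -5, removing each variable's own equation.
P = V*R  [with V=6, R=-6]  = -36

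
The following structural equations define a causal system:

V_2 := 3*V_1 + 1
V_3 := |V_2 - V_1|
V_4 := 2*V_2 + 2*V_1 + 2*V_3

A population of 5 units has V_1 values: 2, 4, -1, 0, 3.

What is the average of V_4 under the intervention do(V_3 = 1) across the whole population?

Under do(V_3=1), V_3's equation is replaced by V_3=1 for every unit. Per-unit V_4: 20, 36, -4, 4, 28. Mean = 16.8.

16.8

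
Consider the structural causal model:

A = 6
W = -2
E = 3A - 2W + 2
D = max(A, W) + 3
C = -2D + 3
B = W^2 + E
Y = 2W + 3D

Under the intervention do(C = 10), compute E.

do(C=10) replaces the equation C = -2D + 3 with the constant C = 10.
E is not downstream of the intervention, so its value is determined by the original equations.
E = 3A - 2W + 2  [with A=6, W=-2]  = 24

24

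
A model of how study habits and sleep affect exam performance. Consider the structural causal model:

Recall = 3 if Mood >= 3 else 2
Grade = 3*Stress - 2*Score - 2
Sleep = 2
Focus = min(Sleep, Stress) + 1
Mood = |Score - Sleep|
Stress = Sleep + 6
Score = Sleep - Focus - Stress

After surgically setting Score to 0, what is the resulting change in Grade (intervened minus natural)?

-18

The intervention breaks the incoming arrows to Score: Score = Sleep - Focus - Stress no longer applies, and Score = 0.
Stress = Sleep + 6  [with Sleep=2]  = 8
Grade = 3*Stress - 2*Score - 2  [with Stress=8, Score=0]  = 22
Without intervention: Stress = Sleep + 6  [with Sleep=2]  = 8; Focus = min(Sleep, Stress) + 1  [with Sleep=2, Stress=8]  = 3; Score = Sleep - Focus - Stress  [with Sleep=2, Focus=3, Stress=8]  = -9; Grade = 3*Stress - 2*Score - 2  [with Stress=8, Score=-9]  = 40.
Change = 22 − 40 = -18.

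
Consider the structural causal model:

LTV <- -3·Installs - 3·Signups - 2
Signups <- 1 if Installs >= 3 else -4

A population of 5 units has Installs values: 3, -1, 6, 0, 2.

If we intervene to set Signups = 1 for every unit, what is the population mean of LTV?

The intervention sets Signups=1 in all 5 units regardless of Installs. Recomputing LTV per unit gives -14, -2, -23, -5, -11; average -11.

-11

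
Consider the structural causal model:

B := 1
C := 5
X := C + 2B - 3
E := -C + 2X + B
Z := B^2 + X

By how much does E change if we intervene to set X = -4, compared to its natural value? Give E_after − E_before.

The intervention breaks the incoming arrows to X: X := C + 2B - 3 no longer applies, and X = -4.
E = -C + 2X + B  [with C=5, X=-4, B=1]  = -12
Without intervention: X = C + 2B - 3  [with C=5, B=1]  = 4; E = -C + 2X + B  [with C=5, X=4, B=1]  = 4.
Change = -12 − 4 = -16.

-16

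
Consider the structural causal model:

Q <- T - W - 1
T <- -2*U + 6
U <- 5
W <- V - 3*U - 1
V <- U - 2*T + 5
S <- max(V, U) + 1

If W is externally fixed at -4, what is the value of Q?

-1

Under do(W=-4), the mechanism W <- V - 3*U - 1 is discarded; W is fixed at -4.
T = -2*U + 6  [with U=5]  = -4
Q = T - W - 1  [with T=-4, W=-4]  = -1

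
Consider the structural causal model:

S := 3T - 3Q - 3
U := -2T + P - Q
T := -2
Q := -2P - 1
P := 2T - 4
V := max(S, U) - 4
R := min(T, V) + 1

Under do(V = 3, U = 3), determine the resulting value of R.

-1

Under do(V = 3, U = 3), each intervened variable's structural equation is replaced by its fixed value.
R = min(T, V) + 1  [with T=-2, V=3]  = -1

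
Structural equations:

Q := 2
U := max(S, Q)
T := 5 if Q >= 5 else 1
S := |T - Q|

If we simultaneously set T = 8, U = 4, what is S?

6

The joint intervention fixes T = 8, U = 4, removing each variable's own equation.
S = |T - Q|  [with T=8, Q=2]  = 6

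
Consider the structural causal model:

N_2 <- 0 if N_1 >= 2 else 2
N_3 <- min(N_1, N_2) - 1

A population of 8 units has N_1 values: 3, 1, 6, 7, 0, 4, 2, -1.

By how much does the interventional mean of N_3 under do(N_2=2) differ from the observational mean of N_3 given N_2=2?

1.25

The intervention sets N_2=2 in all 8 units regardless of N_1. Recomputing N_3 per unit gives 1, 0, 1, 1, -1, 1, 1, -2; average 0.25.
Conditioning on N_2=2 selects the 3 unit(s) with N_1 ∈ {1, 0, -1}. Their N_3 values: 0, -1, -2. Mean = -1.
Difference = 0.25 − (-1) = 1.25.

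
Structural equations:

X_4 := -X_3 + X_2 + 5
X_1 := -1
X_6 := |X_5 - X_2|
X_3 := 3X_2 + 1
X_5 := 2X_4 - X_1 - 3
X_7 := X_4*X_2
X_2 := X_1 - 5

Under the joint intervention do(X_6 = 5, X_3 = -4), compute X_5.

4

Under do(X_6 = 5, X_3 = -4), each intervened variable's structural equation is replaced by its fixed value.
X_2 = X_1 - 5  [with X_1=-1]  = -6
X_4 = -X_3 + X_2 + 5  [with X_3=-4, X_2=-6]  = 3
X_5 = 2X_4 - X_1 - 3  [with X_4=3, X_1=-1]  = 4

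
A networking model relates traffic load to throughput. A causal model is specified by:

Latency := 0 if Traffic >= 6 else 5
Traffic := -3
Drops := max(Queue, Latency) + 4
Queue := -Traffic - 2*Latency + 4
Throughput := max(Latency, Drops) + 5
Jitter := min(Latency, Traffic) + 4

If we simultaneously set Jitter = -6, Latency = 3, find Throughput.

12

The joint intervention fixes Jitter = -6, Latency = 3, removing each variable's own equation.
Queue = -Traffic - 2*Latency + 4  [with Traffic=-3, Latency=3]  = 1
Drops = max(Queue, Latency) + 4  [with Queue=1, Latency=3]  = 7
Throughput = max(Latency, Drops) + 5  [with Latency=3, Drops=7]  = 12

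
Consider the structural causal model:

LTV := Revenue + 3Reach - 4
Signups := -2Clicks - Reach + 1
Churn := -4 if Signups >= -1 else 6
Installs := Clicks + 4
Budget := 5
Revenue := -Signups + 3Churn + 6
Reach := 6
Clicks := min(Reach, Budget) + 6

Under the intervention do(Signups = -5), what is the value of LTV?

43

do(Signups=-5) replaces the equation Signups := -2Clicks - Reach + 1 with the constant Signups = -5.
Churn = -4 if Signups >= -1 else 6  [with Signups=-5]  = 6
Revenue = -Signups + 3Churn + 6  [with Signups=-5, Churn=6]  = 29
LTV = Revenue + 3Reach - 4  [with Revenue=29, Reach=6]  = 43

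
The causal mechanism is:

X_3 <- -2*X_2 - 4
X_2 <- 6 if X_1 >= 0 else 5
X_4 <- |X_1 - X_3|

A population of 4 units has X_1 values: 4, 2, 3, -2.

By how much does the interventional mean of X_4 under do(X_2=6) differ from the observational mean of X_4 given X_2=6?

-1.25

The intervention sets X_2=6 in all 4 units regardless of X_1. Recomputing X_4 per unit gives 20, 18, 19, 14; average 17.75.
Conditioning on X_2=6 selects the 3 unit(s) with X_1 ∈ {4, 2, 3}. Their X_4 values: 20, 18, 19. Mean = 19.
Difference = 17.75 − 19 = -1.25.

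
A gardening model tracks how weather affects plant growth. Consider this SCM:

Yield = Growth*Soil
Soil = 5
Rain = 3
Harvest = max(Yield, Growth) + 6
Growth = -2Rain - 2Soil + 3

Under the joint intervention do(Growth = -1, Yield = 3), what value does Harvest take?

Setting Growth = -1, Yield = 3 by intervention discards those variables' equations.
Harvest = max(Yield, Growth) + 6  [with Yield=3, Growth=-1]  = 9

9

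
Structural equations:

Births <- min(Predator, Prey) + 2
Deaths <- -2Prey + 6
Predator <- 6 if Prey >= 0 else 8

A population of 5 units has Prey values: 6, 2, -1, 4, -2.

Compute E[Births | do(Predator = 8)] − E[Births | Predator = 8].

3.3

The intervention sets Predator=8 in all 5 units regardless of Prey. Recomputing Births per unit gives 8, 4, 1, 6, 0; average 3.8.
Observing Predator=8 restricts to units where Predator's equation naturally yields 8: Prey ∈ {-1, -2}. In that subpopulation Births = 1, 0, mean 0.5.
Difference = 3.8 − 0.5 = 3.3.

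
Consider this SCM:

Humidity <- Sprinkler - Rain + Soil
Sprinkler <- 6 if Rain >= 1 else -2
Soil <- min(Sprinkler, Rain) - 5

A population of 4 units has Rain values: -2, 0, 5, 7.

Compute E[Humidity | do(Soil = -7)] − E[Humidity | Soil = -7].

do(Soil=-7) breaks Soil's dependence on Rain. With Soil=-7 fixed, Humidity across the units is -7, -9, -6, -8, mean -7.5.
Conditioning on Soil=-7 selects the 2 unit(s) with Rain ∈ {-2, 0}. Their Humidity values: -7, -9. Mean = -8.
Difference = -7.5 − (-8) = 0.5.

0.5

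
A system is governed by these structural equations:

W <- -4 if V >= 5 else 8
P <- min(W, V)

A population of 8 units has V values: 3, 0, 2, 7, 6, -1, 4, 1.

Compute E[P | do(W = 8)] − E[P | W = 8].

Under do(W=8), W's equation is replaced by W=8 for every unit. Per-unit P: 3, 0, 2, 7, 6, -1, 4, 1. Mean = 2.75.
Conditioning on W=8 selects the 6 unit(s) with V ∈ {3, 0, 2, -1, 4, 1}. Their P values: 3, 0, 2, -1, 4, 1. Mean = 1.5.
Difference = 2.75 − 1.5 = 1.25.

1.25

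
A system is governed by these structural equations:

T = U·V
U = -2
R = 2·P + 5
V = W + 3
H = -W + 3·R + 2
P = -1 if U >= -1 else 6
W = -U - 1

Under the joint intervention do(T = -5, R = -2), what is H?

Under do(T = -5, R = -2), each intervened variable's structural equation is replaced by its fixed value.
W = -U - 1  [with U=-2]  = 1
H = -W + 3·R + 2  [with W=1, R=-2]  = -5

-5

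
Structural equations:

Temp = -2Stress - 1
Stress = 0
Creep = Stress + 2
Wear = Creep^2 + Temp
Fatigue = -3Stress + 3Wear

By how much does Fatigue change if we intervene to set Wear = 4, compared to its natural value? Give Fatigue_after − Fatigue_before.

3

Intervening sets Wear = 4 and removes its equation (Wear = Creep^2 + Temp).
Fatigue = -3Stress + 3Wear  [with Stress=0, Wear=4]  = 12
Without intervention: Temp = -2Stress - 1  [with Stress=0]  = -1; Creep = Stress + 2  [with Stress=0]  = 2; Wear = Creep^2 + Temp  [with Creep=2, Temp=-1]  = 3; Fatigue = -3Stress + 3Wear  [with Stress=0, Wear=3]  = 9.
Change = 12 − 9 = 3.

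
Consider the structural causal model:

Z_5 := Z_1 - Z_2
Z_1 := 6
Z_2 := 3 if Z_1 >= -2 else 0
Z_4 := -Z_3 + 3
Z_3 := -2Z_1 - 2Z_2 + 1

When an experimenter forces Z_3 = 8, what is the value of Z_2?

Under do(Z_3=8), the mechanism Z_3 := -2Z_1 - 2Z_2 + 1 is discarded; Z_3 is fixed at 8.
Since Z_2 is not a descendant of the intervened variable, it is unaffected.
Z_2 = 3 if Z_1 >= -2 else 0  [with Z_1=6]  = 3

3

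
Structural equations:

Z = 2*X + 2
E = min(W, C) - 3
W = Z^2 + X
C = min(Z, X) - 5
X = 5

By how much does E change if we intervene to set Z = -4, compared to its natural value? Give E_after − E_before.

-9

do(Z=-4) replaces the equation Z = 2*X + 2 with the constant Z = -4.
C = min(Z, X) - 5  [with Z=-4, X=5]  = -9
W = Z^2 + X  [with Z=-4, X=5]  = 21
E = min(W, C) - 3  [with W=21, C=-9]  = -12
Without intervention: Z = 2*X + 2  [with X=5]  = 12; C = min(Z, X) - 5  [with Z=12, X=5]  = 0; W = Z^2 + X  [with Z=12, X=5]  = 149; E = min(W, C) - 3  [with W=149, C=0]  = -3.
Change = -12 − (-3) = -9.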